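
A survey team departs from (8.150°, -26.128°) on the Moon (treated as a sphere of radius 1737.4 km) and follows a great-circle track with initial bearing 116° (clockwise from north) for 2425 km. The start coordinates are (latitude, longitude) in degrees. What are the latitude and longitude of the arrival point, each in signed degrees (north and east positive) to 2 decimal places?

Angular distance δ = d/R = 2425/1737.4 = 1.39576 rad; initial bearing θ = 2.0246 rad.
sin φ₂ = sin φ₁ cos δ + cos φ₁ sin δ cos θ = (0.1418)(0.1741) + (0.9899)(0.9847)(-0.4384) = -0.4026, so φ₂ = -23.74°.
Δλ = atan2(sin θ sin δ cos φ₁, cos δ − sin φ₁ sin φ₂) = atan2(0.8761, 0.2312) = 75.216°.
λ₂ = -26.128° + 75.216° = 49.09°.

-23.74°, 49.09°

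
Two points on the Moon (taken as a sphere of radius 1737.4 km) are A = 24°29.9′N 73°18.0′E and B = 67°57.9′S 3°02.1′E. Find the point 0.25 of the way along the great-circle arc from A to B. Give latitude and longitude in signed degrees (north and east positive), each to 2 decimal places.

-0.29°, 63.92°

Central angle δ = 1.8433 rad. Interpolating on the sphere with fraction f = 0.25:
P = [sin((1−f)δ)·A + sin(fδ)·B] / sin δ = 1.0199·A + 0.4617·B in Cartesian coordinates,
giving P = (0.4397, 0.8981, -0.0050), i.e. latitude -0.29°, longitude 63.92°.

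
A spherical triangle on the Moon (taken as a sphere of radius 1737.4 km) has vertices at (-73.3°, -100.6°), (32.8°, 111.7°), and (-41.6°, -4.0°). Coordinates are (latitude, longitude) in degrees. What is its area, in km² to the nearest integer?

6687072 km²

Side lengths (central angles): a = 2.2552, b = 0.9132, c = 2.3790 rad; semiperimeter s = 2.7737.
By l'Huilier's theorem, tan(E/4) = √[tan(s/2) tan((s−a)/2) tan((s−b)/2) tan((s−c)/2)], giving spherical excess E = 2.2153 rad.
Area = E·R² = 2.2153 × (1737.4)² ≈ 6687072 km².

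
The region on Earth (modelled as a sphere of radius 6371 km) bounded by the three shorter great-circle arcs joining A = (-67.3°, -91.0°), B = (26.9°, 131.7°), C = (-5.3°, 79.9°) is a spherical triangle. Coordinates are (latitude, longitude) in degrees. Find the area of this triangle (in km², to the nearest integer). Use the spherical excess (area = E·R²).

Side lengths (central angles): a = 1.0387, b = 1.8694, c = 2.3054 rad; semiperimeter s = 2.6068.
By l'Huilier's theorem, tan(E/4) = √[tan(s/2) tan((s−a)/2) tan((s−b)/2) tan((s−c)/2)], giving spherical excess E = 1.7314 rad.
Area = E·R² = 1.7314 × (6371)² ≈ 70276224 km².

70276224 km²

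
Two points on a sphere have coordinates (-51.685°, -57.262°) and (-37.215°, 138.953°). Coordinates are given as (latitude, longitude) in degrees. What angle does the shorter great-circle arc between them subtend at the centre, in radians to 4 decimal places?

1.5704 rad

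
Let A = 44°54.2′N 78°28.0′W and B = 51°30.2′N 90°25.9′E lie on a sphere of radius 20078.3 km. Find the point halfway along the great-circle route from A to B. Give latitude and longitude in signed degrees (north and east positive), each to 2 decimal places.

84.07°, -27.59°

The central angle between A and B is δ = 1.4507 rad.
With f = 0.5, the slerp weights are sin((1−f)δ)/sin δ = 0.6682 and sin(fδ)/sin δ = 0.6682.
Weighted sum of the unit vectors: (0.6682)·(0.1416,-0.6940,0.7059) + (0.6682)·(-0.0047,0.6225,0.7826) = (0.0915, -0.0478, 0.9947).
Converting back: φ = atan2(z, √(x²+y²)) = 84.07°, λ = atan2(y, x) = -27.59°.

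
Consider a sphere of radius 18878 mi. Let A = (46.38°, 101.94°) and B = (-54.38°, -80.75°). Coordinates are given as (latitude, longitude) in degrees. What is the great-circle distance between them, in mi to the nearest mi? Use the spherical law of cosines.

In radians: φ₁ = 0.8095, φ₂ = -0.9491, Δλ = 177.310° = 3.0946 rad.
cos c = sin φ₁ sin φ₂ + cos φ₁ cos φ₂ cos Δλ = (0.7239)(-0.8129) + (0.6899)(0.5824)(-0.9989) = -0.98983,
so c = arccos(-0.98983) = 2.99882 rad.
Distance = R·c = 18878 × 2.9988 ≈ 56612 mi.

56612 mi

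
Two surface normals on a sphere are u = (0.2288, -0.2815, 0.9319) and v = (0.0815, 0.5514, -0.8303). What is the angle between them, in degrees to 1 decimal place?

u·v = -0.9103; |u| = 1.0000, |v| = 1.0000.
cos θ = (u·v)/(|u||v|) = -0.9103, so θ = 155.5°.

155.5°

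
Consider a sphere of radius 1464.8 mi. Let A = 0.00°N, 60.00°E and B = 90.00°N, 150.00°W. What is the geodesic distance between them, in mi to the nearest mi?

2301 mi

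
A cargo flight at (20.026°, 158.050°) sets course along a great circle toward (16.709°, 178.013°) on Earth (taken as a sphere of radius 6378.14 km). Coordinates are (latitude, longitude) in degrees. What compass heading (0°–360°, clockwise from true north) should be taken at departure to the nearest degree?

Δλ = 19.963° = 0.3484 rad.
y = sin Δλ · cos φ₂ = (0.3414)(0.9578) = 0.3270
x = cos φ₁ sin φ₂ − sin φ₁ cos φ₂ cos Δλ = (0.9395)(0.2875) − (0.3424)(0.9578)(0.9399) = -0.0382
θ = atan2(y, x) = 96.65°, so the bearing is 97°.

97°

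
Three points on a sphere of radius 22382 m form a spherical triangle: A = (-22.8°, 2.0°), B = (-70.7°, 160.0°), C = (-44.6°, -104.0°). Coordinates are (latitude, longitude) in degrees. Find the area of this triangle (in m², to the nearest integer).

Side lengths (central angles): a = 0.8788, b = 1.4795, c = 1.4875 rad; semiperimeter s = 1.9229.
By l'Huilier's theorem, tan(E/4) = √[tan(s/2) tan((s−a)/2) tan((s−b)/2) tan((s−c)/2)], giving spherical excess E = 0.8000 rad.
Area = E·R² = 0.8000 × (22382)² ≈ 400777607 m².

400777607 m²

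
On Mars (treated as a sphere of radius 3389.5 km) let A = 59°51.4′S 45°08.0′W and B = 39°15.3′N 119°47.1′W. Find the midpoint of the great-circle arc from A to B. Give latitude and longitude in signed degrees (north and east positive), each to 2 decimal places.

-12.71°, -91.69°

Central angle δ = 2.0312 rad. Interpolating on the sphere with fraction f = 0.5:
P = [sin((1−f)δ)·A + sin(fδ)·B] / sin δ = 0.9485·A + 0.9485·B in Cartesian coordinates,
giving P = (-0.0288, -0.9751, -0.2201), i.e. latitude -12.71°, longitude -91.69°.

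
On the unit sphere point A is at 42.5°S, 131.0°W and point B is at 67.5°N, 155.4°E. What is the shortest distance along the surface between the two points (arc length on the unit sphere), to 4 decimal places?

2.1466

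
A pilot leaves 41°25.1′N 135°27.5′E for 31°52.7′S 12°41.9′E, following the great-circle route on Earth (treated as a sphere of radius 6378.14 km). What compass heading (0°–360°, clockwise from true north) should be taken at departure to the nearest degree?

263°

With φ₁ = 0.7229, φ₂ = -0.5564, Δλ = -2.1426 rad, the forward-azimuth formula gives
θ = atan2( sin Δλ cos φ₂ , cos φ₁ sin φ₂ − sin φ₁ cos φ₂ cos Δλ ) = atan2(-0.7141, -0.0920) = -97.34°.
Adding 360° brings this into [0°, 360°): 263°.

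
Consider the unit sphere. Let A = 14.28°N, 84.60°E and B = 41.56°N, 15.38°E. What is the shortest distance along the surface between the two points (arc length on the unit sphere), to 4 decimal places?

1.1364

In radians: φ₁ = 0.2492, φ₂ = 0.7254, Δλ = -69.220° = -1.2081 rad.
cos c = sin φ₁ sin φ₂ + cos φ₁ cos φ₂ cos Δλ = (0.2467)(0.6634) + (0.9691)(0.7483)(0.3548) = 0.42090,
so c = arccos(0.42090) = 1.13636 rad.
On the unit sphere the arc length equals the central angle: 1.1364.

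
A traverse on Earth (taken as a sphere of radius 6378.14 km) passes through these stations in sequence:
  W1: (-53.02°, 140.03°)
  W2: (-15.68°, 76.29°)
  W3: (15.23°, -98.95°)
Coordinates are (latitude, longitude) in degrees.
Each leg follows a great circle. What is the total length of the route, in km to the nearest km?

Leg W1→W2: central angle 1.0791 rad, distance 6882.5 km.
Leg W2→W3: central angle 3.0611 rad, distance 19524.4 km.
Total: 6882.5 + 19524.4 ≈ 26407 km.

26407 km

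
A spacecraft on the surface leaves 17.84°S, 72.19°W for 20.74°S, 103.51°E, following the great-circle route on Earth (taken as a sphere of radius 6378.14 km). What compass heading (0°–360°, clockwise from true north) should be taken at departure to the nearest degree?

174°

Δλ = 175.700° = 3.0665 rad.
y = sin Δλ · cos φ₂ = (0.0750)(0.9352) = 0.0701
x = cos φ₁ sin φ₂ − sin φ₁ cos φ₂ cos Δλ = (0.9519)(-0.3541) − (-0.3064)(0.9352)(-0.9972) = -0.6228
θ = atan2(y, x) = 173.58°, so the bearing is 174°.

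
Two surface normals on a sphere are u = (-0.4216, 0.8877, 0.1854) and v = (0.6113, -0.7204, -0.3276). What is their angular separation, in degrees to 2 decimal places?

163.32°

u·v = -0.9580; |u| = 1.0001, |v| = 1.0000.
cos θ = (u·v)/(|u||v|) = -0.9579, so θ = 163.32°.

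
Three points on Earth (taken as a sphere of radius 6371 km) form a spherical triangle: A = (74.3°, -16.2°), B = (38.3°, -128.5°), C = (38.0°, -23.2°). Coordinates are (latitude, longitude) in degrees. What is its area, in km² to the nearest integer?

14841088 km²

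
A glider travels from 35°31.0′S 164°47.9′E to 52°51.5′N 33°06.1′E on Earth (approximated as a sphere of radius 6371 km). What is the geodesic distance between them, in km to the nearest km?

In radians: φ₁ = -0.6199, φ₂ = 0.9226, Δλ = -131.697° = -2.2985 rad.
cos c = sin φ₁ sin φ₂ + cos φ₁ cos φ₂ cos Δλ = (-0.5809)(0.7971) + (0.8139)(0.6038)(-0.6652) = -0.79000,
so c = arccos(-0.79000) = 2.48161 rad.
Distance = R·c = 6371 × 2.4816 ≈ 15810 km.

15810 km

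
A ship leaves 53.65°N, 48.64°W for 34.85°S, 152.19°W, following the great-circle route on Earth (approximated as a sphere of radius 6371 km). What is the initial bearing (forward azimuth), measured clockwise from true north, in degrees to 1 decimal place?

257.0°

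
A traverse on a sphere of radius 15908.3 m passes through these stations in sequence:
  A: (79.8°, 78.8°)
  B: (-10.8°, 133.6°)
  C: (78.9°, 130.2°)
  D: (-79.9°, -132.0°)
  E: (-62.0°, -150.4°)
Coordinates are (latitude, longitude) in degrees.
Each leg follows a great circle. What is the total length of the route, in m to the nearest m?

Leg A→B: central angle 1.6550 rad, distance 26329.0 m.
Leg B→C: central angle 1.5659 rad, distance 24910.7 m.
Leg C→D: central angle 2.8988 rad, distance 46114.8 m.
Leg D→E: central angle 0.3258 rad, distance 5183.4 m.
Total: 26329.0 + 24910.7 + 46114.8 + 5183.4 ≈ 102538 m.

102538 m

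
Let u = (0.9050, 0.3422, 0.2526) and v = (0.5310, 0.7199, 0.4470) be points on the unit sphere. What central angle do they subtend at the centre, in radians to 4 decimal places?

0.5738 rad

u·v = 0.8398; |u| = 1.0000, |v| = 1.0000.
cos θ = (u·v)/(|u||v|) = 0.8398, so θ = 0.5738 rad.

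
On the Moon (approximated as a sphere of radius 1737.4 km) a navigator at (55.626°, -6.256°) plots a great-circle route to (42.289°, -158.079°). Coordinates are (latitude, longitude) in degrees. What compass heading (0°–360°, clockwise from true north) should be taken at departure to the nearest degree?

Δλ = -151.823° = -2.6498 rad.
y = sin Δλ · cos φ₂ = (-0.4722)(0.7398) = -0.3493
x = cos φ₁ sin φ₂ − sin φ₁ cos φ₂ cos Δλ = (0.5646)(0.6729) − (0.8254)(0.7398)(-0.8815) = 0.9181
θ = atan2(y, x) = -20.83°; adding 360° gives 339°.

339°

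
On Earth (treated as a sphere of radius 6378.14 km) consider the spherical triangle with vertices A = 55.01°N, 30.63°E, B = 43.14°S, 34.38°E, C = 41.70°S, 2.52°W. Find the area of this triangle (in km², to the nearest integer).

22651632 km²

Side lengths (central angles): a = 0.4722, b = 1.7584, c = 1.7139 rad; semiperimeter s = 1.9723.
By l'Huilier's theorem, tan(E/4) = √[tan(s/2) tan((s−a)/2) tan((s−b)/2) tan((s−c)/2)], giving spherical excess E = 0.5568 rad.
Area = E·R² = 0.5568 × (6378.14)² ≈ 22651632 km².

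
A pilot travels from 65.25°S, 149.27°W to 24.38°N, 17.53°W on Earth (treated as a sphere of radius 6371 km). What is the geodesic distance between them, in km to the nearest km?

With latitudes φ₁ = -65.250°, φ₂ = 24.380° and longitude difference Δλ = 131.740°:
Haversine: a = sin²(Δφ/2) + cos φ₁ cos φ₂ sin²(Δλ/2) = 0.4968 + (0.4187)(0.9108)(0.8329) = 0.81437.
Central angle c = 2·arcsin(√a) = 2.25073 rad.
Distance = R·c = 6371 × 2.2507 ≈ 14339 km.

14339 km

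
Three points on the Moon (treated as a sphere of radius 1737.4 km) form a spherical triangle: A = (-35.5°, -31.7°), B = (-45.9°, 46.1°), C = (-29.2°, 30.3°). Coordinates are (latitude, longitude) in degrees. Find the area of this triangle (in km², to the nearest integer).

Side lengths (central angles): a = 0.3629, b = 0.9060, c = 1.0042 rad; semiperimeter s = 1.1365.
By l'Huilier's theorem, tan(E/4) = √[tan(s/2) tan((s−a)/2) tan((s−b)/2) tan((s−c)/2)], giving spherical excess E = 0.1786 rad.
Area = E·R² = 0.1786 × (1737.4)² ≈ 539032 km².

539032 km²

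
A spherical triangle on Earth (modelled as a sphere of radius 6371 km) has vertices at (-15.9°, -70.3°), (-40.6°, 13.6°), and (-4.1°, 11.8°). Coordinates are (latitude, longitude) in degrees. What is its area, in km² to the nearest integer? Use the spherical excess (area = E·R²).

Side lengths (central angles): a = 0.6377, b = 1.4188, c = 1.3120 rad; semiperimeter s = 1.6842.
By l'Huilier's theorem, tan(E/4) = √[tan(s/2) tan((s−a)/2) tan((s−b)/2) tan((s−c)/2)], giving spherical excess E = 0.5072 rad.
Area = E·R² = 0.5072 × (6371)² ≈ 20585618 km².

20585618 km²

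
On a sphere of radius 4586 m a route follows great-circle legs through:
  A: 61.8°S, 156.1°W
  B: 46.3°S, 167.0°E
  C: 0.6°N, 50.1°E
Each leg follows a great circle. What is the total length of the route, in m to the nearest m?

Leg A→B: central angle 0.4551 rad, distance 2086.9 m.
Leg B→C: central angle 1.8967 rad, distance 8698.1 m.
Total: 2086.9 + 8698.1 ≈ 10785 m.

10785 m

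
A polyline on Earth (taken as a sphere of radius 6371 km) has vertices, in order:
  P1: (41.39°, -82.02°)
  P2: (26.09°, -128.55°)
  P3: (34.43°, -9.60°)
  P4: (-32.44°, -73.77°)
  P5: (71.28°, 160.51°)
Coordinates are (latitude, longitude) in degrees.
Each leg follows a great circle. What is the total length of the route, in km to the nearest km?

39932 km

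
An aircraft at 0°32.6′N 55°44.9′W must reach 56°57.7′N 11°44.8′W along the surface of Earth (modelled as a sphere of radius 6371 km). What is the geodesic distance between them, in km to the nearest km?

With latitudes φ₁ = 0.543°, φ₂ = 56.962° and longitude difference Δλ = 44.002°:
cos c = sin φ₁ sin φ₂ + cos φ₁ cos φ₂ cos Δλ = (0.0095)(0.8383) + (1.0000)(0.5452)(0.7193) = 0.40010,
so c = arccos(0.40010) = 1.15916 rad.
Distance = R·c = 6371 × 1.1592 ≈ 7385 km.

7385 km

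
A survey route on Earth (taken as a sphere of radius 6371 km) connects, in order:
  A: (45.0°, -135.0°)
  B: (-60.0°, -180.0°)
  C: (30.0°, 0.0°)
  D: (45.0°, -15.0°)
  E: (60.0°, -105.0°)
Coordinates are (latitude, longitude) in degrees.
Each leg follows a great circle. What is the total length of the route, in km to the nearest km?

36980 km

Leg A→B: central angle 1.9416 rad, distance 12370.0 km.
Leg B→C: central angle 2.6180 rad, distance 16679.2 km.
Leg C→D: central angle 0.3330 rad, distance 2121.7 km.
Leg D→E: central angle 0.9117 rad, distance 5808.7 km.
Total: 12370.0 + 16679.2 + 2121.7 + 5808.7 ≈ 36980 km.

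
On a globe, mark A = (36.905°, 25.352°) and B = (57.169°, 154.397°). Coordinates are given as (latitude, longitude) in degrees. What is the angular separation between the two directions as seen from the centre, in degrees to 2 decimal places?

Let φ₁ = 0.6441 rad, φ₂ = 0.9978 rad, and Δλ = 2.2523 rad.
cos c = sin φ₁ sin φ₂ + cos φ₁ cos φ₂ cos Δλ = (0.6005)(0.8403) + (0.7996)(0.5422)(-0.6299) = 0.23148,
so c = arccos(0.23148) = 1.33720 rad.
So the angular separation is 76.62°.

76.62°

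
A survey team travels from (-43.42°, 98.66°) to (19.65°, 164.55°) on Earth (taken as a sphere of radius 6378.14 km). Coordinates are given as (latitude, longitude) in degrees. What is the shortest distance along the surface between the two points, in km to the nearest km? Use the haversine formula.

With latitudes φ₁ = -43.420°, φ₂ = 19.650° and longitude difference Δλ = 65.890°:
Haversine: a = sin²(Δφ/2) + cos φ₁ cos φ₂ sin²(Δλ/2) = 0.2735 + (0.7263)(0.9418)(0.2958) = 0.47586.
Central angle c = 2·arcsin(√a) = 1.52249 rad.
Distance = R·c = 6378.14 × 1.5225 ≈ 9711 km.

9711 km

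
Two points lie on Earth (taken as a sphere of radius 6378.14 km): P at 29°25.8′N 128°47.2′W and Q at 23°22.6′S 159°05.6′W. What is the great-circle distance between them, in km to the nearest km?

With latitudes φ₁ = 29.430°, φ₂ = -23.377° and longitude difference Δλ = -30.307°:
cos c = sin φ₁ sin φ₂ + cos φ₁ cos φ₂ cos Δλ = (0.4914)(-0.3968) + (0.8710)(0.9179)(0.8633) = 0.49525,
so c = arccos(0.49525) = 1.05267 rad.
Distance = R·c = 6378.14 × 1.0527 ≈ 6714 km.

6714 km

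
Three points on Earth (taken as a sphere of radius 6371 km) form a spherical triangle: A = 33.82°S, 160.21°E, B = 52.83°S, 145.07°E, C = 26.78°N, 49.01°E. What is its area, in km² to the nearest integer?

Side lengths (central angles): a = 1.9998, b = 2.1165, c = 0.3817 rad; semiperimeter s = 2.2490.
By l'Huilier's theorem, tan(E/4) = √[tan(s/2) tan((s−a)/2) tan((s−b)/2) tan((s−c)/2)], giving spherical excess E = 0.6080 rad.
Area = E·R² = 0.6080 × (6371)² ≈ 24677952 km².

24677952 km²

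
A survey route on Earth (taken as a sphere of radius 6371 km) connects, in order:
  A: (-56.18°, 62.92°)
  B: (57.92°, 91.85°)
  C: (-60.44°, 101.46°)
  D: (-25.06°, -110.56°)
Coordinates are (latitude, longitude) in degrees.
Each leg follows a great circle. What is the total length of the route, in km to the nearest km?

36209 km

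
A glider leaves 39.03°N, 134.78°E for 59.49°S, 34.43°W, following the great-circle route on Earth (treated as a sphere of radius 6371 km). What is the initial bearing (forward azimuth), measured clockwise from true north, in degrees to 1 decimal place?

Δλ = -169.210° = -2.9533 rad.
y = sin Δλ · cos φ₂ = (-0.1872)(0.5077) = -0.0950
x = cos φ₁ sin φ₂ − sin φ₁ cos φ₂ cos Δλ = (0.7768)(-0.8615) − (0.6297)(0.5077)(-0.9823) = -0.3552
θ = atan2(y, x) = -165.02°; adding 360° gives 195.0°.

195.0°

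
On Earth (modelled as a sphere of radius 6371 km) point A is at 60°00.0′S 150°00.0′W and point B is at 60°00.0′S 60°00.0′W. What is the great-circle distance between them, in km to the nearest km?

4605 km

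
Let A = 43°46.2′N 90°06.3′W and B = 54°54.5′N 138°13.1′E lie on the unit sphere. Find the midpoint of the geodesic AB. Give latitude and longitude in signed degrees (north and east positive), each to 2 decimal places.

70.07°, -141.74°

Central angle δ = 1.2766 rad. Interpolating on the sphere with fraction f = 0.5:
P = [sin((1−f)δ)·A + sin(fδ)·B] / sin δ = 0.6226·A + 0.6226·B in Cartesian coordinates,
giving P = (-0.2677, -0.2111, 0.9401), i.e. latitude 70.07°, longitude -141.74°.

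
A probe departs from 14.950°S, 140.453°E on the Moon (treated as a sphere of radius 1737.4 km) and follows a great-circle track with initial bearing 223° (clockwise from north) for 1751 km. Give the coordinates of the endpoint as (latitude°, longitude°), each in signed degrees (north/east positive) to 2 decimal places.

-47.33°, 82.14°

Angular distance δ = d/R = 1751/1737.4 = 1.00783 rad; initial bearing θ = 3.8921 rad.
sin φ₂ = sin φ₁ cos δ + cos φ₁ sin δ cos θ = (-0.2580)(0.5337) + (0.9662)(0.8457)(-0.7314) = -0.7352, so φ₂ = -47.33°.
Δλ = atan2(sin θ sin δ cos φ₁, cos δ − sin φ₁ sin φ₂) = atan2(-0.5572, 0.3440) = -58.309°.
λ₂ = 140.453° − 58.309° = 82.14°.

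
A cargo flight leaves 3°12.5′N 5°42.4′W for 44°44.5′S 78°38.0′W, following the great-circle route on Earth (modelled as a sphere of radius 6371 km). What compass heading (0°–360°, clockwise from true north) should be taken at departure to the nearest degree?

224°

Δλ = -72.927° = -1.2728 rad.
y = sin Δλ · cos φ₂ = (-0.9559)(0.7103) = -0.6790
x = cos φ₁ sin φ₂ − sin φ₁ cos φ₂ cos Δλ = (0.9984)(-0.7039) − (0.0560)(0.7103)(0.2936) = -0.7145
θ = atan2(y, x) = -136.46°; adding 360° gives 224°.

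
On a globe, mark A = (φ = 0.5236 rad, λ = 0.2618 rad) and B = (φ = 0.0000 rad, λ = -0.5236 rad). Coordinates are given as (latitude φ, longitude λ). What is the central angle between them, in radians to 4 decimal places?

0.9117 rad

Let φ₁ = 0.5236 rad, φ₂ = 0.0000 rad, and Δλ = -0.7854 rad.
Haversine: a = sin²(Δφ/2) + cos φ₁ cos φ₂ sin²(Δλ/2) = 0.0670 + (0.8660)(1.0000)(0.1464) = 0.19381.
Central angle c = 2·arcsin(√a) = 0.91174 rad.
So the angular separation is 0.9117 rad.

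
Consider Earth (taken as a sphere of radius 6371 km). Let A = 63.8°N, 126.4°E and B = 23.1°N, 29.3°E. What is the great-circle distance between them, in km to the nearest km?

8054 km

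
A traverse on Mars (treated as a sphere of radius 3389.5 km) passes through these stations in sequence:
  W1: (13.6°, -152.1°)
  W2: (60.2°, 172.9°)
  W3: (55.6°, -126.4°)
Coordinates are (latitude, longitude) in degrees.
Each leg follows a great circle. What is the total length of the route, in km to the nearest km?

Leg W1→W2: central angle 0.9276 rad, distance 3144.2 km.
Leg W2→W3: central angle 0.5483 rad, distance 1858.5 km.
Total: 3144.2 + 1858.5 ≈ 5003 km.

5003 km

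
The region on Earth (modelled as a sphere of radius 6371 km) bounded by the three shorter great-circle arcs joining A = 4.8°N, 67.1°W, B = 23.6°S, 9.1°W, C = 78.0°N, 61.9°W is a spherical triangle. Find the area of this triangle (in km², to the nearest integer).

38575125 km²

Side lengths (central angles): a = 1.8509, b = 1.2785, c = 1.1036 rad; semiperimeter s = 2.1165.
By l'Huilier's theorem, tan(E/4) = √[tan(s/2) tan((s−a)/2) tan((s−b)/2) tan((s−c)/2)], giving spherical excess E = 0.9504 rad.
Area = E·R² = 0.9504 × (6371)² ≈ 38575125 km².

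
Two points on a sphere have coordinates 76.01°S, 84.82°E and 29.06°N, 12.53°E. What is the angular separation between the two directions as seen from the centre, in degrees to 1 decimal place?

114.0°

In radians: φ₁ = -1.3266, φ₂ = 0.5072, Δλ = -72.290° = -1.2617 rad.
Haversine: a = sin²(Δφ/2) + cos φ₁ cos φ₂ sin²(Δλ/2) = 0.6300 + (0.2418)(0.8741)(0.3479) = 0.70352.
Central angle c = 2·arcsin(√a) = 1.99000 rad.
So the angular separation is 114.0°.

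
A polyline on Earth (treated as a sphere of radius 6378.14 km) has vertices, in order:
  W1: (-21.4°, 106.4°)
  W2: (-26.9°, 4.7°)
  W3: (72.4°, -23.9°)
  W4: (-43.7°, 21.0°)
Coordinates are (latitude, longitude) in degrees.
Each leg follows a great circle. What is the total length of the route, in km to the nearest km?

34693 km

Leg W1→W2: central angle 1.5741 rad, distance 10039.8 km.
Leg W2→W3: central angle 1.7666 rad, distance 11267.3 km.
Leg W3→W4: central angle 2.0987 rad, distance 13385.6 km.
Total: 10039.8 + 11267.3 + 13385.6 ≈ 34693 km.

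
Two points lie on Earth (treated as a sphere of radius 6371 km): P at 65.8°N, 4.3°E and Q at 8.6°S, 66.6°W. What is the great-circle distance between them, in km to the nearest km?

In radians: φ₁ = 1.1484, φ₂ = -0.1501, Δλ = -70.900° = -1.2374 rad.
Haversine: a = sin²(Δφ/2) + cos φ₁ cos φ₂ sin²(Δλ/2) = 0.3655 + (0.4099)(0.9888)(0.3364) = 0.50188.
Central angle c = 2·arcsin(√a) = 1.57456 rad.
Distance = R·c = 6371 × 1.5746 ≈ 10032 km.

10032 km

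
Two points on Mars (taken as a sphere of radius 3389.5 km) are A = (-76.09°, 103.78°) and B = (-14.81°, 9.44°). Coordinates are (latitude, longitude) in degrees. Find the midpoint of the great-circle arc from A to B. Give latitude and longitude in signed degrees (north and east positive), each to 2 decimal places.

Central angle δ = 1.3382 rad. Interpolating on the sphere with fraction f = 0.5:
P = [sin((1−f)δ)·A + sin(fδ)·B] / sin δ = 0.6374·A + 0.6374·B in Cartesian coordinates,
giving P = (0.5714, 0.2499, -0.7817), i.e. latitude -51.42°, longitude 23.62°.

-51.42°, 23.62°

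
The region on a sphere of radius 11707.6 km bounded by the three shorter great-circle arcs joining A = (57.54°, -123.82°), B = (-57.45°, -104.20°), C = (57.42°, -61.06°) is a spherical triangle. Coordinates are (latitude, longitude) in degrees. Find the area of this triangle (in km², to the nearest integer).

Side lengths (central angles): a = 2.0931, b = 0.5674, c = 2.0255 rad; semiperimeter s = 2.3430.
By l'Huilier's theorem, tan(E/4) = √[tan(s/2) tan((s−a)/2) tan((s−b)/2) tan((s−c)/2)], giving spherical excess E = 0.9499 rad.
Area = E·R² = 0.9499 × (11707.6)² ≈ 130201854 km².

130201854 km²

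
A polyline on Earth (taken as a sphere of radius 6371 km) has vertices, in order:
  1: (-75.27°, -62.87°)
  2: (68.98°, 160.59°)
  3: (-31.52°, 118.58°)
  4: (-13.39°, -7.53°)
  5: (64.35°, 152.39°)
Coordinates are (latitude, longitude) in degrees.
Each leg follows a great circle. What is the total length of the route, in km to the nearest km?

Leg 1→2: central angle 2.8919 rad, distance 18424.0 km.
Leg 2→3: central angle 1.8347 rad, distance 11688.6 km.
Leg 3→4: central angle 1.9473 rad, distance 12406.2 km.
Leg 4→5: central angle 2.2196 rad, distance 14141.3 km.
Total: 18424.0 + 11688.6 + 12406.2 + 14141.3 ≈ 56660 km.

56660 km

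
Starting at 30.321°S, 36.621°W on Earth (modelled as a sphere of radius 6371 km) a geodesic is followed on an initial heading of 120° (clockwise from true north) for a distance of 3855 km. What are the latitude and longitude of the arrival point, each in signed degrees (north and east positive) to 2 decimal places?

-41.35°, 4.40°

Angular distance δ = d/R = 3855/6371 = 0.60509 rad; initial bearing θ = 2.0944 rad.
sin φ₂ = sin φ₁ cos δ + cos φ₁ sin δ cos θ = (-0.5048)(0.8225) + (0.8632)(0.5688)(-0.5000) = -0.6607, so φ₂ = -41.35°.
Δλ = atan2(sin θ sin δ cos φ₁, cos δ − sin φ₁ sin φ₂) = atan2(0.4252, 0.4889) = 41.017°.
λ₂ = -36.621° + 41.017° = 4.40°.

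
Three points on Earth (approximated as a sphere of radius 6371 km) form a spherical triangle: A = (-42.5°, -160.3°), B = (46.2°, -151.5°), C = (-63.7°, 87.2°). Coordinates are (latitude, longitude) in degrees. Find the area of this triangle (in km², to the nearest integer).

35678324 km²

Side lengths (central angles): a = 2.5088, b = 1.0694, c = 1.5541 rad; semiperimeter s = 2.5662.
By l'Huilier's theorem, tan(E/4) = √[tan(s/2) tan((s−a)/2) tan((s−b)/2) tan((s−c)/2)], giving spherical excess E = 0.8790 rad.
Area = E·R² = 0.8790 × (6371)² ≈ 35678324 km².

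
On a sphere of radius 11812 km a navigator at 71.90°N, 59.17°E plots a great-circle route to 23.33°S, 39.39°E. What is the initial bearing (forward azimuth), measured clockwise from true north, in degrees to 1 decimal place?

198.2°

Δλ = -19.780° = -0.3452 rad.
y = sin Δλ · cos φ₂ = (-0.3384)(0.9182) = -0.3107
x = cos φ₁ sin φ₂ − sin φ₁ cos φ₂ cos Δλ = (0.3107)(-0.3960) − (0.9505)(0.9182)(0.9410) = -0.9443
θ = atan2(y, x) = -161.79°; adding 360° gives 198.2°.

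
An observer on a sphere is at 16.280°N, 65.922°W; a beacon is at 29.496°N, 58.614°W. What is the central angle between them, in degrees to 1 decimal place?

14.8°

Let φ₁ = 0.2841 rad, φ₂ = 0.5148 rad, and Δλ = 0.1275 rad.
Haversine: a = sin²(Δφ/2) + cos φ₁ cos φ₂ sin²(Δλ/2) = 0.0132 + (0.9599)(0.8704)(0.0041) = 0.01664.
Central angle c = 2·arcsin(√a) = 0.25868 rad.
So the angular separation is 14.8°.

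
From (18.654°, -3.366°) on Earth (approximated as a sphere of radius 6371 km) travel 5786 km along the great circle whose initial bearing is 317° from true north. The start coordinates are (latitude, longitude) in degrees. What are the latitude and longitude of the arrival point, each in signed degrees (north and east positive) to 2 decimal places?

47.99°, -56.83°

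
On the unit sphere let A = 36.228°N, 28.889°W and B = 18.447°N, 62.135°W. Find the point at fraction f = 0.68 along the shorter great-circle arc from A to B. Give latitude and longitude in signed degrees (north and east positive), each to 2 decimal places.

24.95°, -52.65°

The central angle between A and B is δ = 0.5971 rad.
With f = 0.68, the slerp weights are sin((1−f)δ)/sin δ = 0.3378 and sin(fδ)/sin δ = 0.7025.
Weighted sum of the unit vectors: (0.3378)·(0.7063,-0.3897,0.5910) + (0.7025)·(0.4434,-0.8386,0.3164) = (0.5500, -0.7207, 0.4219).
Converting back: φ = atan2(z, √(x²+y²)) = 24.95°, λ = atan2(y, x) = -52.65°.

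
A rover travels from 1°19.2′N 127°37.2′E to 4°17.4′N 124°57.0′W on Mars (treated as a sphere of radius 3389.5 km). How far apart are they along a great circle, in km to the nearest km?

In radians: φ₁ = 0.0230, φ₂ = 0.0749, Δλ = 107.430° = 1.8750 rad.
cos c = sin φ₁ sin φ₂ + cos φ₁ cos φ₂ cos Δλ = (0.0230)(0.0748) + (0.9997)(0.9972)(-0.2995) = -0.29690,
so c = arccos(-0.29690) = 1.87224 rad.
Distance = R·c = 3389.5 × 1.8722 ≈ 6346 km.

6346 km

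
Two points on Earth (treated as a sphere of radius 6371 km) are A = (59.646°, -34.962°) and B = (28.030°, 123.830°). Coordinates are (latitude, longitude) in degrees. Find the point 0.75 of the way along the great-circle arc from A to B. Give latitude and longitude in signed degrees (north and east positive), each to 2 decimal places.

Central angle δ = 1.5811 rad. Interpolating on the sphere with fraction f = 0.75:
P = [sin((1−f)δ)·A + sin(fδ)·B] / sin δ = 0.3851·A + 0.9269·B in Cartesian coordinates,
giving P = (-0.2960, 0.5681, 0.7679), i.e. latitude 50.16°, longitude 117.52°.

50.16°, 117.52°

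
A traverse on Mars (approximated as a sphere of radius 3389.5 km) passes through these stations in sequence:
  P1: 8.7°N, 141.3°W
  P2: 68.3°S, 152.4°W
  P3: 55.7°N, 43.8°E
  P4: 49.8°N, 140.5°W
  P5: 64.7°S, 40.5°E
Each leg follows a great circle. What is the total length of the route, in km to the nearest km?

Leg P1→P2: central angle 1.3509 rad, distance 4578.9 km.
Leg P2→P3: central angle 2.8865 rad, distance 9783.8 km.
Leg P3→P4: central angle 1.2992 rad, distance 4403.7 km.
Leg P4→P5: central angle 2.8814 rad, distance 9766.4 km.
Total: 4578.9 + 9783.8 + 4403.7 + 9766.4 ≈ 28533 km.

28533 km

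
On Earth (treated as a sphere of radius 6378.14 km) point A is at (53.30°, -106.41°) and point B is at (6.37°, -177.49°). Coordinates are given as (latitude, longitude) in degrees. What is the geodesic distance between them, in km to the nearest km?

8198 km

With latitudes φ₁ = 53.300°, φ₂ = 6.370° and longitude difference Δλ = -71.080°:
cos c = sin φ₁ sin φ₂ + cos φ₁ cos φ₂ cos Δλ = (0.8018)(0.1109) + (0.5976)(0.9938)(0.3242) = 0.28154,
so c = arccos(0.28154) = 1.28540 rad.
Distance = R·c = 6378.14 × 1.2854 ≈ 8198 km.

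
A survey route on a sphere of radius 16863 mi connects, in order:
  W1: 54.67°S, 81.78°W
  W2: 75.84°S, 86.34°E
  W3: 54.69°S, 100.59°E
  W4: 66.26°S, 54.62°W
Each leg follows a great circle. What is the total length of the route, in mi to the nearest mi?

Leg W1→W2: central angle 0.8598 rad, distance 14498.3 mi.
Leg W2→W3: central angle 0.3810 rad, distance 6425.0 mi.
Leg W3→W4: central angle 1.0054 rad, distance 16954.4 mi.
Total: 14498.3 + 6425.0 + 16954.4 ≈ 37878 mi.

37878 mi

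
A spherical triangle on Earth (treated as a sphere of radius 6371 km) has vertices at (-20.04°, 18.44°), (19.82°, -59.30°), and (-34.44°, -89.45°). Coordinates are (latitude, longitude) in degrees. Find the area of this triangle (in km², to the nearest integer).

42595704 km²

Side lengths (central angles): a = 1.0711, b = 1.6150, c = 1.4993 rad; semiperimeter s = 2.0927.
By l'Huilier's theorem, tan(E/4) = √[tan(s/2) tan((s−a)/2) tan((s−b)/2) tan((s−c)/2)], giving spherical excess E = 1.0494 rad.
Area = E·R² = 1.0494 × (6371)² ≈ 42595704 km².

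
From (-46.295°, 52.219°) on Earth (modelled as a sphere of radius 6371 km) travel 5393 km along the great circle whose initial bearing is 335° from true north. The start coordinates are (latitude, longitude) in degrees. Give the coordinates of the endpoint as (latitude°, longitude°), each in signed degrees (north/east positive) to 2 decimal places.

-0.57°, 33.77°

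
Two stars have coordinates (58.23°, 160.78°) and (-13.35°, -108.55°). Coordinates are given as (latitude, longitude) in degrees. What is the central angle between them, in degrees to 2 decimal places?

101.67°

Let φ₁ = 1.0163 rad, φ₂ = -0.2330 rad, and Δλ = 1.5825 rad.
cos c = sin φ₁ sin φ₂ + cos φ₁ cos φ₂ cos Δλ = (0.8502)(-0.2309) + (0.5265)(0.9730)(-0.0117) = -0.20229,
so c = arccos(-0.20229) = 1.77450 rad.
So the angular separation is 101.67°.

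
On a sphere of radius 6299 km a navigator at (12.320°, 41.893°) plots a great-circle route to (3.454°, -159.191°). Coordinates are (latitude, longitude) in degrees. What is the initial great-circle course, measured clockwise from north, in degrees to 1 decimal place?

With φ₁ = 0.2150, φ₂ = 0.0603, Δλ = 2.7736 rad, the forward-azimuth formula gives
θ = atan2( sin Δλ cos φ₂ , cos φ₁ sin φ₂ − sin φ₁ cos φ₂ cos Δλ ) = atan2(0.3591, 0.2576) = 54.35°.
So the initial bearing is 54.3°.

54.3°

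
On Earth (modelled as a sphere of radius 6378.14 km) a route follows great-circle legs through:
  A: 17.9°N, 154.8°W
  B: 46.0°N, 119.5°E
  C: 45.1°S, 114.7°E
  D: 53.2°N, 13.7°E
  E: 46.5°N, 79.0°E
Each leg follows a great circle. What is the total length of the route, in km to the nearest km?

Leg A→B: central angle 1.2967 rad, distance 8270.7 km.
Leg B→C: central angle 1.5917 rad, distance 10152.2 km.
Leg C→D: central angle 2.2756 rad, distance 14514.0 km.
Leg D→E: central angle 0.7180 rad, distance 4579.4 km.
Total: 8270.7 + 10152.2 + 14514.0 + 4579.4 ≈ 37516 km.

37516 km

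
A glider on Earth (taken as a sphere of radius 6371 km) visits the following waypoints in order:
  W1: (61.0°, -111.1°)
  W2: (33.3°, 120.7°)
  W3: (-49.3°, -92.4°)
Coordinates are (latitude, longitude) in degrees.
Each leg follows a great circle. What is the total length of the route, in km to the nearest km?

25298 km

Leg W1→W2: central angle 1.3391 rad, distance 8531.6 km.
Leg W2→W3: central angle 2.6317 rad, distance 16766.8 km.
Total: 8531.6 + 16766.8 ≈ 25298 km.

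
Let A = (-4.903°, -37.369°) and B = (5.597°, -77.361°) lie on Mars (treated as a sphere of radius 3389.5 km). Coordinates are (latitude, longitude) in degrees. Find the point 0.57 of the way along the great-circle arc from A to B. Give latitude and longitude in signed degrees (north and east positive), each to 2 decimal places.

1.12°, -60.15°

Central angle δ = 0.7207 rad. Interpolating on the sphere with fraction f = 0.57:
P = [sin((1−f)δ)·A + sin(fδ)·B] / sin δ = 0.4621·A + 0.6051·B in Cartesian coordinates,
giving P = (0.4977, -0.8671, 0.0195), i.e. latitude 1.12°, longitude -60.15°.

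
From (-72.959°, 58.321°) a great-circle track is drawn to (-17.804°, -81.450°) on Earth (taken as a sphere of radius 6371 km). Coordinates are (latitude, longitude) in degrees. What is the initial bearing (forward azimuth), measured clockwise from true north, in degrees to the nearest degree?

With φ₁ = -1.2734, φ₂ = -0.3107, Δλ = -2.4395 rad, the forward-azimuth formula gives
θ = atan2( sin Δλ cos φ₂ , cos φ₁ sin φ₂ − sin φ₁ cos φ₂ cos Δλ ) = atan2(-0.6149, -0.7846) = -141.91°.
Adding 360° brings this into [0°, 360°): 218°.

218°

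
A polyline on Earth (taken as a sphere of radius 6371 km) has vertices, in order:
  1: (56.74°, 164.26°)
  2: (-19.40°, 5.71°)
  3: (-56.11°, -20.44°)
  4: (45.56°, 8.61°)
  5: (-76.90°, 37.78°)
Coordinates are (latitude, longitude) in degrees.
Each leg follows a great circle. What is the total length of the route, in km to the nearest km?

45522 km

Leg 1→2: central angle 2.4329 rad, distance 15500.1 km.
Leg 2→3: central angle 0.7260 rad, distance 4625.3 km.
Leg 3→4: central angle 1.8249 rad, distance 11626.5 km.
Leg 4→5: central angle 2.1614 rad, distance 13770.1 km.
Total: 15500.1 + 4625.3 + 11626.5 + 13770.1 ≈ 45522 km.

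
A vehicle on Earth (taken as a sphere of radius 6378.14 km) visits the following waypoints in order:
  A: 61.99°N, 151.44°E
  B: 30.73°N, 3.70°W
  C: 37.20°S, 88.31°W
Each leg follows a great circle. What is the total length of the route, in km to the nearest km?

21072 km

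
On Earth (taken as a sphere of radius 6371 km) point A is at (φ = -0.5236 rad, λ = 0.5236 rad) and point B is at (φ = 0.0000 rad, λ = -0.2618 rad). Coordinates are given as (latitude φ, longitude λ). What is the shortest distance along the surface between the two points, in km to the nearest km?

5809 km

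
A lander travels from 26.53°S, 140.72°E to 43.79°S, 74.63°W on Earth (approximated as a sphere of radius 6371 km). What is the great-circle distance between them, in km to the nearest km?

Let φ₁ = -0.4630 rad, φ₂ = -0.7643 rad, and Δλ = 2.5246 rad.
cos c = sin φ₁ sin φ₂ + cos φ₁ cos φ₂ cos Δλ = (-0.4467)(-0.6920) + (0.8947)(0.7219)(-0.8156) = -0.21769,
so c = arccos(-0.21769) = 1.79024 rad.
Distance = R·c = 6371 × 1.7902 ≈ 11406 km.

11406 km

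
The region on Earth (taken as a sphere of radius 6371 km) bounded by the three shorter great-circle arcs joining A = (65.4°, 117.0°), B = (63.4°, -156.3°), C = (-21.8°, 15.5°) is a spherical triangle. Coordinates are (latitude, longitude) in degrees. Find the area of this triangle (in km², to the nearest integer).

Side lengths (central angles): a = 2.4092, b = 1.9984, c = 0.6028 rad; semiperimeter s = 2.5052.
By l'Huilier's theorem, tan(E/4) = √[tan(s/2) tan((s−a)/2) tan((s−b)/2) tan((s−c)/2)], giving spherical excess E = 0.9049 rad.
Area = E·R² = 0.9049 × (6371)² ≈ 36729924 km².

36729924 km²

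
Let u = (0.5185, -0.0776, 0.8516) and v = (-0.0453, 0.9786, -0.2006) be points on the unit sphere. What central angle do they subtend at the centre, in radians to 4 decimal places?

1.8445 rad

u·v = -0.2703; |u| = 1.0000, |v| = 1.0000.
cos θ = (u·v)/(|u||v|) = -0.2703, so θ = 1.8445 rad.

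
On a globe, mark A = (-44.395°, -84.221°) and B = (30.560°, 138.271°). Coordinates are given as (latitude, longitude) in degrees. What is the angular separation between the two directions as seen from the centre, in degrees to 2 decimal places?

Let φ₁ = -0.7748 rad, φ₂ = 0.5334 rad, and Δλ = -2.4000 rad.
Haversine: a = sin²(Δφ/2) + cos φ₁ cos φ₂ sin²(Δλ/2) = 0.3702 + (0.7145)(0.8611)(0.8687) = 0.90470.
Central angle c = 2·arcsin(√a) = 2.51392 rad.
So the angular separation is 144.04°.

144.04°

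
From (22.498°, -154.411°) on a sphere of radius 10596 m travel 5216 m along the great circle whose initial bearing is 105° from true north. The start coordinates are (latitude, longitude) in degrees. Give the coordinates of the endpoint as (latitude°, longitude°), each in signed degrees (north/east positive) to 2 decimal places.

Angular distance δ = d/R = 5216/10596 = 0.49226 rad; initial bearing θ = 1.8326 rad.
sin φ₂ = sin φ₁ cos δ + cos φ₁ sin δ cos θ = (0.3827)(0.8813) + (0.9239)(0.4726)(-0.2588) = 0.2242, so φ₂ = 12.96°.
Δλ = atan2(sin θ sin δ cos φ₁, cos δ − sin φ₁ sin φ₂) = atan2(0.4218, 0.7955) = 27.933°.
λ₂ = -154.411° + 27.933° = -126.48°.

12.96°, -126.48°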